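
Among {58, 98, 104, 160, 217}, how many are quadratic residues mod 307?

(58/307) = +1 → QR.
(98/307) = -1 → non-residue.
(104/307) = +1 → QR.
(160/307) = +1 → QR.
(217/307) = -1 → non-residue.
Total quadratic residues among the 5: 3.

3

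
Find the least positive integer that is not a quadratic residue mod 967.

(2/967) = +1, so 2 is a residue.
(3/967) = −1, so 3 is the smallest positive non-residue mod 967.

3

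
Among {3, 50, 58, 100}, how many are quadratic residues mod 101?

(3/101) = -1 → non-residue.
(50/101) = -1 → non-residue.
(58/101) = +1 → QR.
(100/101) = +1 → QR.
Total quadratic residues among the 4: 2.

2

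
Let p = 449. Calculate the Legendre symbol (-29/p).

First reduce: -29 ≡ 420 (mod 449).
Pull out 2^2: since 449 ≡ 1 (mod 8), (2/449) = +1, so (2/449)^2 = +1.
Reciprocity: 105 ≡ 1 and 449 ≡ 1 (mod 4), so (105/449) = +(449/105).
Reduce top mod 105: now compute (29/105).
Reciprocity: 29 ≡ 1 and 105 ≡ 1 (mod 4), so (29/105) = +(105/29).
Reduce top mod 29: now compute (18/29).
Pull out 2: since 29 ≡ 5 (mod 8), (2/29) = -1.
Reciprocity: 9 ≡ 1 and 29 ≡ 1 (mod 4), so (9/29) = +(29/9).
Reduce top mod 9: now compute (2/9).
Pull out 2: since 9 ≡ 1 (mod 8), (2/9) = +1.
Reached (1/9) = 1. Collecting the sign flips along the way, the symbol is -1.

-1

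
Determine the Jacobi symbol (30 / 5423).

-1

Pull out 2: since 5423 ≡ 7 (mod 8), (2/5423) = +1.
Reciprocity: 15 ≡ 3 and 5423 ≡ 3 (mod 4), so (15/5423) = −(5423/15).
Reduce top mod 15: now compute (8/15).
Pull out 2^3: since 15 ≡ 7 (mod 8), (2/15) = +1, so (2/15)^3 = +1.
Reached (1/15) = 1. Collecting the sign flips along the way, the symbol is -1.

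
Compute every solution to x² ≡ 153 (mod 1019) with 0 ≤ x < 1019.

Since 1019 ≡ 3 (mod 4), a square root of 153 is 153^((1019+1)/4) = 153^255 mod 1019.
Repeated squaring: 153^2≡991, 153^4≡784, 153^8≡199, 153^16≡879, 153^32≡239, 153^64≡57, 153^128≡192 (mod 1019).
153^255 = 153^(128+64+32+16+8+4+2+1) ≡ 181 (mod 1019).
Check: 181² = 32761 ≡ 153 (mod 1019). The two roots are 181 and 838.

181, 838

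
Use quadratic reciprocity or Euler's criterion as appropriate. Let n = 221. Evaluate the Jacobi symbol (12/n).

Pull out 2^2: since 221 ≡ 5 (mod 8), (2/221) = -1, so (2/221)^2 = +1.
Reciprocity: 3 ≡ 3 and 221 ≡ 1 (mod 4), so (3/221) = +(221/3).
Reduce top mod 3: now compute (2/3).
Pull out 2: since 3 ≡ 3 (mod 8), (2/3) = -1.
Reached (1/3) = 1. Collecting the sign flips along the way, the symbol is -1.

-1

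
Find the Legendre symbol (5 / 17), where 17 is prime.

-1

Euler's criterion: (5/17) ≡ 5^8 (mod 17).
5^2 ≡ 8 (mod 17)
5^4 ≡ 13 (mod 17)
5^8 ≡ 16 (mod 17)
5^8 = 5^(8) ≡ 16 (mod 17).
Result is 16 ≡ −1, so (5/17) = −1.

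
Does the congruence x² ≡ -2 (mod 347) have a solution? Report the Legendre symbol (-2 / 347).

First reduce: -2 ≡ 345 (mod 347).
Reciprocity: 345 ≡ 1 and 347 ≡ 3 (mod 4), so (345/347) = +(347/345).
Reduce top mod 345: now compute (2/345).
Pull out 2: since 345 ≡ 1 (mod 8), (2/345) = +1.
Reached (1/345) = 1. Collecting the sign flips along the way, the symbol is +1.

1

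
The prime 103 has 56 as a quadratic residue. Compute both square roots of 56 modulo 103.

Since 103 ≡ 3 (mod 4), a square root of 56 is 56^((103+1)/4) = 56^26 mod 103.
Repeated squaring: 56^2≡46, 56^4≡56, 56^8≡46, 56^16≡56 (mod 103).
56^26 = 56^(16+8+2) ≡ 46 (mod 103).
Check: 46² = 2116 ≡ 56 (mod 103). The two roots are 46 and 57.

46, 57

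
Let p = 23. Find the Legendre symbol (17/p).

Reciprocity: 17 ≡ 1 and 23 ≡ 3 (mod 4), so (17/23) = +(23/17).
Reduce top mod 17: now compute (6/17).
Pull out 2: since 17 ≡ 1 (mod 8), (2/17) = +1.
Reciprocity: 3 ≡ 3 and 17 ≡ 1 (mod 4), so (3/17) = +(17/3).
Reduce top mod 3: now compute (2/3).
Pull out 2: since 3 ≡ 3 (mod 8), (2/3) = -1.
Reached (1/3) = 1. Collecting the sign flips along the way, the symbol is -1.

-1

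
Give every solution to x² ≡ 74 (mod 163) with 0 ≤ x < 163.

20, 143

Since 163 ≡ 3 (mod 4), a square root of 74 is 74^((163+1)/4) = 74^41 mod 163.
Repeated squaring: 74^2≡97, 74^4≡118, 74^8≡69, 74^16≡34, 74^32≡15 (mod 163).
74^41 = 74^(32+8+1) ≡ 143 (mod 163).
Check: 143² = 20449 ≡ 74 (mod 163). The two roots are 20 and 143.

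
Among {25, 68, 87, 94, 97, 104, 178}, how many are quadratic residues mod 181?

(25/181) = +1 → QR.
(68/181) = -1 → non-residue.
(87/181) = +1 → QR.
(94/181) = +1 → QR.
(97/181) = -1 → non-residue.
(104/181) = -1 → non-residue.
(178/181) = +1 → QR.
Total quadratic residues among the 7: 4.

4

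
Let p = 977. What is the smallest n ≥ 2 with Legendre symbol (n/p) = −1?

(2/977) = +1, so 2 is a residue.
(3/977) = −1, so 3 is the smallest positive non-residue mod 977.

3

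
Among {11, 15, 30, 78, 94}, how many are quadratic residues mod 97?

(11/97) = +1 → QR.
(15/97) = -1 → non-residue.
(30/97) = -1 → non-residue.
(78/97) = -1 → non-residue.
(94/97) = +1 → QR.
Total quadratic residues among the 5: 2.

2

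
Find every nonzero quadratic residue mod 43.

Square k = 1,…,21 (k and 43−k give the same square):
1²=1, 2²=4, 3²=9, 4²=16, 5²=25, 6²=36, 7²≡6, 8²≡21, 9²≡38, 10²≡14, 11²≡35, 12²≡15, 13²≡40, 14²≡24, 15²≡10, 16²≡41, 17²≡31, 18²≡23, 19²≡17, 20²≡13, 21²≡11 (mod 43).
So the quadratic residues mod 43 are {1, 4, 6, 9, 10, 11, 13, 14, 15, 16, 17, 21, 23, 24, 25, 31, 35, 36, 38, 40, 41}.

1,4,6,9,10,11,13,14,15,16,17,21,23,24,25,31,35,36,38,40,41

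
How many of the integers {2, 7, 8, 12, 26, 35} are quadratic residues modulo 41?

(2/41) = +1 → QR.
(7/41) = -1 → non-residue.
(8/41) = +1 → QR.
(12/41) = -1 → non-residue.
(26/41) = -1 → non-residue.
(35/41) = -1 → non-residue.
Total quadratic residues among the 6: 2.

2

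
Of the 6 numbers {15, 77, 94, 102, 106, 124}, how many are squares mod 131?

(15/131) = +1 → QR.
(77/131) = +1 → QR.
(94/131) = +1 → QR.
(102/131) = +1 → QR.
(106/131) = -1 → non-residue.
(124/131) = -1 → non-residue.
Total quadratic residues among the 6: 4.

4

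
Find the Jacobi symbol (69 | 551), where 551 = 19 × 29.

1

Reciprocity: 69 ≡ 1 and 551 ≡ 3 (mod 4), so (69/551) = +(551/69).
Reduce top mod 69: now compute (68/69).
Pull out 2^2: since 69 ≡ 5 (mod 8), (2/69) = -1, so (2/69)^2 = +1.
Reciprocity: 17 ≡ 1 and 69 ≡ 1 (mod 4), so (17/69) = +(69/17).
Reduce top mod 17: now compute (1/17).
Reached (1/17) = 1. Collecting the sign flips along the way, the symbol is +1.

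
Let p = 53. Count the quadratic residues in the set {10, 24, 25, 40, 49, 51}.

(10/53) = +1 → QR.
(24/53) = +1 → QR.
(25/53) = +1 → QR.
(40/53) = +1 → QR.
(49/53) = +1 → QR.
(51/53) = -1 → non-residue.
Total quadratic residues among the 6: 5.

5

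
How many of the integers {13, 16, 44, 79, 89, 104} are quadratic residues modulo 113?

4

(13/113) = +1 → QR.
(16/113) = +1 → QR.
(44/113) = +1 → QR.
(79/113) = -1 → non-residue.
(89/113) = -1 → non-residue.
(104/113) = +1 → QR.
Total quadratic residues among the 6: 4.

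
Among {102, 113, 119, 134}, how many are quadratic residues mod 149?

(102/149) = +1 → QR.
(113/149) = +1 → QR.
(119/149) = +1 → QR.
(134/149) = -1 → non-residue.
Total quadratic residues among the 4: 3.

3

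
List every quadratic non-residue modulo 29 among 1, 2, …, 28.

2,3,8,10,11,12,14,15,17,18,19,21,26,27

Square k = 1,…,14 (k and 29−k give the same square):
1²=1, 2²=4, 3²=9, 4²=16, 5²=25, 6²≡7, 7²≡20, 8²≡6, 9²≡23, 10²≡13, 11²≡5, 12²≡28, 13²≡24, 14²≡22 (mod 29).
The residues are {1, 4, 5, 6, 7, 9, 13, 16, 20, 22, 23, 24, 25, 28}; the non-residues are the remaining 14 nonzero classes.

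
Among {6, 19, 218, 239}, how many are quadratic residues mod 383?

(6/383) = +1 → QR.
(19/383) = +1 → QR.
(218/383) = -1 → non-residue.
(239/383) = -1 → non-residue.
Total quadratic residues among the 4: 2.

2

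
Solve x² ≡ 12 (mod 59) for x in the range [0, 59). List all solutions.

22, 37

Since 59 ≡ 3 (mod 4), a square root of 12 is 12^((59+1)/4) = 12^15 mod 59.
Repeated squaring: 12^2≡26, 12^4≡27, 12^8≡21 (mod 59).
12^15 = 12^(8+4+2+1) ≡ 22 (mod 59).
Check: 22² = 484 ≡ 12 (mod 59). The two roots are 22 and 37.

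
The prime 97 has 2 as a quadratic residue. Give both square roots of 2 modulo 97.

14, 83

97 ≡ 1 (mod 4), so we find a root by search.
Trying successive values, 14² = 196 ≡ 2 (mod 97). The other root is 97 − 14 = 83.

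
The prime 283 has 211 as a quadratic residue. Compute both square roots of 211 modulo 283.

Since 283 ≡ 3 (mod 4), a square root of 211 is 211^((283+1)/4) = 211^71 mod 283.
Repeated squaring: 211^2≡90, 211^4≡176, 211^8≡129, 211^16≡227, 211^32≡23, 211^64≡246 (mod 283).
211^71 = 211^(64+4+2+1) ≡ 196 (mod 283).
Check: 196² = 38416 ≡ 211 (mod 283). The two roots are 87 and 196.

87, 196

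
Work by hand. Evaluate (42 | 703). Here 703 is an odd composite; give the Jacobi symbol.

Pull out 2: since 703 ≡ 7 (mod 8), (2/703) = +1.
Reciprocity: 21 ≡ 1 and 703 ≡ 3 (mod 4), so (21/703) = +(703/21).
Reduce top mod 21: now compute (10/21).
Pull out 2: since 21 ≡ 5 (mod 8), (2/21) = -1.
Reciprocity: 5 ≡ 1 and 21 ≡ 1 (mod 4), so (5/21) = +(21/5).
Reduce top mod 5: now compute (1/5).
Reached (1/5) = 1. Collecting the sign flips along the way, the symbol is -1.

-1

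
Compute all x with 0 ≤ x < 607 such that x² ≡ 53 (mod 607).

262, 345

Since 607 ≡ 3 (mod 4), a square root of 53 is 53^((607+1)/4) = 53^152 mod 607.
Repeated squaring: 53^2≡381, 53^4≡88, 53^8≡460, 53^16≡364, 53^32≡170, 53^64≡371, 53^128≡459 (mod 607).
53^152 = 53^(128+16+8) ≡ 262 (mod 607).
Check: 262² = 68644 ≡ 53 (mod 607). The two roots are 262 and 345.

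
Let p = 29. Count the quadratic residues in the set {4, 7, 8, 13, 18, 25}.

4

(4/29) = +1 → QR.
(7/29) = +1 → QR.
(8/29) = -1 → non-residue.
(13/29) = +1 → QR.
(18/29) = -1 → non-residue.
(25/29) = +1 → QR.
Total quadratic residues among the 6: 4.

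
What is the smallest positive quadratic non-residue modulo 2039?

7

(2/2039) = +1, so 2 is a residue.
(3/2039) = +1, so 3 is a residue.
(4/2039) = +1, so 4 is a residue.
(5/2039) = +1, so 5 is a residue.
(6/2039) = +1, so 6 is a residue.
(7/2039) = −1, so 7 is the smallest positive non-residue mod 2039.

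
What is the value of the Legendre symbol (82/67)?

1

Euler's criterion: (82/67) ≡ 15^33 (mod 67).
15^2 ≡ 24 (mod 67)
15^4 ≡ 40 (mod 67)
15^8 ≡ 59 (mod 67)
15^16 ≡ 64 (mod 67)
15^32 ≡ 9 (mod 67)
15^33 = 15^(32+1) ≡ 1 (mod 67).
Result is 1, so (82/67) = 1.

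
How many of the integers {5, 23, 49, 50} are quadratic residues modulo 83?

2

(5/83) = -1 → non-residue.
(23/83) = +1 → QR.
(49/83) = +1 → QR.
(50/83) = -1 → non-residue.
Total quadratic residues among the 4: 2.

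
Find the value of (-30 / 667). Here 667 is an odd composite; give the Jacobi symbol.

1

First reduce: -30 ≡ 637 (mod 667).
Reciprocity: 637 ≡ 1 and 667 ≡ 3 (mod 4), so (637/667) = +(667/637).
Reduce top mod 637: now compute (30/637).
Pull out 2: since 637 ≡ 5 (mod 8), (2/637) = -1.
Reciprocity: 15 ≡ 3 and 637 ≡ 1 (mod 4), so (15/637) = +(637/15).
Reduce top mod 15: now compute (7/15).
Reciprocity: 7 ≡ 3 and 15 ≡ 3 (mod 4), so (7/15) = −(15/7).
Reduce top mod 7: now compute (1/7).
Reached (1/7) = 1. Collecting the sign flips along the way, the symbol is +1.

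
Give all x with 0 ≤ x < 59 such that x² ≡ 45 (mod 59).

24, 35

Since 59 ≡ 3 (mod 4), a square root of 45 is 45^((59+1)/4) = 45^15 mod 59.
Repeated squaring: 45^2≡19, 45^4≡7, 45^8≡49 (mod 59).
45^15 = 45^(8+4+2+1) ≡ 35 (mod 59).
Check: 35² = 1225 ≡ 45 (mod 59). The two roots are 24 and 35.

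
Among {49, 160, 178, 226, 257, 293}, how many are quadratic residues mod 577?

2

(49/577) = +1 → QR.
(160/577) = -1 → non-residue.
(178/577) = -1 → non-residue.
(226/577) = -1 → non-residue.
(257/577) = -1 → non-residue.
(293/577) = +1 → QR.
Total quadratic residues among the 6: 2.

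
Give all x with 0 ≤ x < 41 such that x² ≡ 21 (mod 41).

41 ≡ 1 (mod 4), so we find a root by search.
Trying successive values, 12² = 144 ≡ 21 (mod 41). The other root is 41 − 12 = 29.

12, 29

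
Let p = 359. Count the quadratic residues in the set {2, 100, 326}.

2

(2/359) = +1 → QR.
(100/359) = +1 → QR.
(326/359) = -1 → non-residue.
Total quadratic residues among the 3: 2.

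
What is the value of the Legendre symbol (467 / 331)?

-1

Euler's criterion: (467/331) ≡ 136^165 (mod 331).
136^2 ≡ 291 (mod 331)
136^4 ≡ 276 (mod 331)
136^8 ≡ 46 (mod 331)
136^16 ≡ 130 (mod 331)
136^32 ≡ 19 (mod 331)
136^64 ≡ 30 (mod 331)
136^128 ≡ 238 (mod 331)
136^165 = 136^(128+32+4+1) ≡ 330 (mod 331).
Result is 330 ≡ −1, so (467/331) = −1.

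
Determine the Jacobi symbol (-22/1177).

First reduce: -22 ≡ 1155 (mod 1177).
Reciprocity: 1155 ≡ 3 and 1177 ≡ 1 (mod 4), so (1155/1177) = +(1177/1155).
Reduce top mod 1155: now compute (22/1155).
Pull out 2: since 1155 ≡ 3 (mod 8), (2/1155) = -1.
Reciprocity: 11 ≡ 3 and 1155 ≡ 3 (mod 4), so (11/1155) = −(1155/11).
Reduce top mod 11: now compute (0/11).
Top reduces to 0: gcd > 1, so the symbol is 0.

0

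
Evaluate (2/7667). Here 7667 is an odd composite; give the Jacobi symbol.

-1

Pull out 2: since 7667 ≡ 3 (mod 8), (2/7667) = -1.
Reached (1/7667) = 1. Collecting the sign flips along the way, the symbol is -1.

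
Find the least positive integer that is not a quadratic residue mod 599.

7

(2/599) = +1, so 2 is a residue.
(3/599) = +1, so 3 is a residue.
(4/599) = +1, so 4 is a residue.
(5/599) = +1, so 5 is a residue.
(6/599) = +1, so 6 is a residue.
(7/599) = −1, so 7 is the smallest positive non-residue mod 599.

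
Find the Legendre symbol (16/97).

Pull out 2^4: since 97 ≡ 1 (mod 8), (2/97) = +1, so (2/97)^4 = +1.
Reached (1/97) = 1. Collecting the sign flips along the way, the symbol is +1.

1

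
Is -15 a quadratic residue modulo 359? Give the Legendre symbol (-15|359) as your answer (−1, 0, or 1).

First reduce: -15 ≡ 344 (mod 359).
Pull out 2^3: since 359 ≡ 7 (mod 8), (2/359) = +1, so (2/359)^3 = +1.
Reciprocity: 43 ≡ 3 and 359 ≡ 3 (mod 4), so (43/359) = −(359/43).
Reduce top mod 43: now compute (15/43).
Reciprocity: 15 ≡ 3 and 43 ≡ 3 (mod 4), so (15/43) = −(43/15).
Reduce top mod 15: now compute (13/15).
Reciprocity: 13 ≡ 1 and 15 ≡ 3 (mod 4), so (13/15) = +(15/13).
Reduce top mod 13: now compute (2/13).
Pull out 2: since 13 ≡ 5 (mod 8), (2/13) = -1.
Reached (1/13) = 1. Collecting the sign flips along the way, the symbol is -1.

-1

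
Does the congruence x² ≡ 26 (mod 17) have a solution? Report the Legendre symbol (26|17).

1

First reduce: 26 ≡ 9 (mod 17).
Reciprocity: 9 ≡ 1 and 17 ≡ 1 (mod 4), so (9/17) = +(17/9).
Reduce top mod 9: now compute (8/9).
Pull out 2^3: since 9 ≡ 1 (mod 8), (2/9) = +1, so (2/9)^3 = +1.
Reached (1/9) = 1. Collecting the sign flips along the way, the symbol is +1.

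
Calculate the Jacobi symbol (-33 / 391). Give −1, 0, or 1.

1

First reduce: -33 ≡ 358 (mod 391).
Pull out 2: since 391 ≡ 7 (mod 8), (2/391) = +1.
Reciprocity: 179 ≡ 3 and 391 ≡ 3 (mod 4), so (179/391) = −(391/179).
Reduce top mod 179: now compute (33/179).
Reciprocity: 33 ≡ 1 and 179 ≡ 3 (mod 4), so (33/179) = +(179/33).
Reduce top mod 33: now compute (14/33).
Pull out 2: since 33 ≡ 1 (mod 8), (2/33) = +1.
Reciprocity: 7 ≡ 3 and 33 ≡ 1 (mod 4), so (7/33) = +(33/7).
Reduce top mod 7: now compute (5/7).
Reciprocity: 5 ≡ 1 and 7 ≡ 3 (mod 4), so (5/7) = +(7/5).
Reduce top mod 5: now compute (2/5).
Pull out 2: since 5 ≡ 5 (mod 8), (2/5) = -1.
Reached (1/5) = 1. Collecting the sign flips along the way, the symbol is +1.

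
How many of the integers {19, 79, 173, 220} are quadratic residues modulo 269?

3

(19/269) = -1 → non-residue.
(79/269) = +1 → QR.
(173/269) = +1 → QR.
(220/269) = +1 → QR.
Total quadratic residues among the 4: 3.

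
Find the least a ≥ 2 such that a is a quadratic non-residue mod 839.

(2/839) = +1, so 2 is a residue.
(3/839) = +1, so 3 is a residue.
(4/839) = +1, so 4 is a residue.
(5/839) = +1, so 5 is a residue.
(6/839) = +1, so 6 is a residue.
(7/839) = +1, so 7 is a residue.
(8/839) = +1, so 8 is a residue.
(9/839) = +1, so 9 is a residue.
(10/839) = +1, so 10 is a residue.
(11/839) = −1, so 11 is the smallest positive non-residue mod 839.

11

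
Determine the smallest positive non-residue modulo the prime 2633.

(2/2633) = +1, so 2 is a residue.
(3/2633) = −1, so 3 is the smallest positive non-residue mod 2633.

3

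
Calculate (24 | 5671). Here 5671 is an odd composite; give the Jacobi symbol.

-1

Pull out 2^3: since 5671 ≡ 7 (mod 8), (2/5671) = +1, so (2/5671)^3 = +1.
Reciprocity: 3 ≡ 3 and 5671 ≡ 3 (mod 4), so (3/5671) = −(5671/3).
Reduce top mod 3: now compute (1/3).
Reached (1/3) = 1. Collecting the sign flips along the way, the symbol is -1.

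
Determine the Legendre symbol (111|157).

1

Reciprocity: 111 ≡ 3 and 157 ≡ 1 (mod 4), so (111/157) = +(157/111).
Reduce top mod 111: now compute (46/111).
Pull out 2: since 111 ≡ 7 (mod 8), (2/111) = +1.
Reciprocity: 23 ≡ 3 and 111 ≡ 3 (mod 4), so (23/111) = −(111/23).
Reduce top mod 23: now compute (19/23).
Reciprocity: 19 ≡ 3 and 23 ≡ 3 (mod 4), so (19/23) = −(23/19).
Reduce top mod 19: now compute (4/19).
Pull out 2^2: since 19 ≡ 3 (mod 8), (2/19) = -1, so (2/19)^2 = +1.
Reached (1/19) = 1. Collecting the sign flips along the way, the symbol is +1.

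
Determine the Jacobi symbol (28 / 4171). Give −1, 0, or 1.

Pull out 2^2: since 4171 ≡ 3 (mod 8), (2/4171) = -1, so (2/4171)^2 = +1.
Reciprocity: 7 ≡ 3 and 4171 ≡ 3 (mod 4), so (7/4171) = −(4171/7).
Reduce top mod 7: now compute (6/7).
Pull out 2: since 7 ≡ 7 (mod 8), (2/7) = +1.
Reciprocity: 3 ≡ 3 and 7 ≡ 3 (mod 4), so (3/7) = −(7/3).
Reduce top mod 3: now compute (1/3).
Reached (1/3) = 1. Collecting the sign flips along the way, the symbol is +1.

1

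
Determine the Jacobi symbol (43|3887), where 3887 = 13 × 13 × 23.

Reciprocity: 43 ≡ 3 and 3887 ≡ 3 (mod 4), so (43/3887) = −(3887/43).
Reduce top mod 43: now compute (17/43).
Reciprocity: 17 ≡ 1 and 43 ≡ 3 (mod 4), so (17/43) = +(43/17).
Reduce top mod 17: now compute (9/17).
Reciprocity: 9 ≡ 1 and 17 ≡ 1 (mod 4), so (9/17) = +(17/9).
Reduce top mod 9: now compute (8/9).
Pull out 2^3: since 9 ≡ 1 (mod 8), (2/9) = +1, so (2/9)^3 = +1.
Reached (1/9) = 1. Collecting the sign flips along the way, the symbol is -1.

-1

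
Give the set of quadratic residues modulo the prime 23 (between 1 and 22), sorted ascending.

Square k = 1,…,11 (k and 23−k give the same square):
1²=1, 2²=4, 3²=9, 4²=16, 5²≡2, 6²≡13, 7²≡3, 8²≡18, 9²≡12, 10²≡8, 11²≡6 (mod 23).
So the quadratic residues mod 23 are {1, 2, 3, 4, 6, 8, 9, 12, 13, 16, 18}.

1,2,3,4,6,8,9,12,13,16,18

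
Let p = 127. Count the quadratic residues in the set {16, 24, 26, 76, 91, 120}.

4

(16/127) = +1 → QR.
(24/127) = -1 → non-residue.
(26/127) = +1 → QR.
(76/127) = +1 → QR.
(91/127) = -1 → non-residue.
(120/127) = +1 → QR.
Total quadratic residues among the 6: 4.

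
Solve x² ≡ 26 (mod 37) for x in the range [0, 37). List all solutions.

10, 27

37 ≡ 1 (mod 4), so we find a root by search.
Trying successive values, 10² = 100 ≡ 26 (mod 37). The other root is 37 − 10 = 27.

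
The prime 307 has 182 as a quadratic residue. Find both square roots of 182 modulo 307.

Since 307 ≡ 3 (mod 4), a square root of 182 is 182^((307+1)/4) = 182^77 mod 307.
Repeated squaring: 182^2≡275, 182^4≡103, 182^8≡171, 182^16≡76, 182^32≡250, 182^64≡179 (mod 307).
182^77 = 182^(64+8+4+1) ≡ 113 (mod 307).
Check: 113² = 12769 ≡ 182 (mod 307). The two roots are 113 and 194.

113, 194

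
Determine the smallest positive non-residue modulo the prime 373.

(2/373) = −1, so 2 is the smallest positive non-residue mod 373.

2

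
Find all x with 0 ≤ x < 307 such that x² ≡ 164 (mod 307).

85, 222

Since 307 ≡ 3 (mod 4), a square root of 164 is 164^((307+1)/4) = 164^77 mod 307.
Repeated squaring: 164^2≡187, 164^4≡278, 164^8≡227, 164^16≡260, 164^32≡60, 164^64≡223 (mod 307).
164^77 = 164^(64+8+4+1) ≡ 222 (mod 307).
Check: 222² = 49284 ≡ 164 (mod 307). The two roots are 85 and 222.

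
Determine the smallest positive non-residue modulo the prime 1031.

7

(2/1031) = +1, so 2 is a residue.
(3/1031) = +1, so 3 is a residue.
(4/1031) = +1, so 4 is a residue.
(5/1031) = +1, so 5 is a residue.
(6/1031) = +1, so 6 is a residue.
(7/1031) = −1, so 7 is the smallest positive non-residue mod 1031.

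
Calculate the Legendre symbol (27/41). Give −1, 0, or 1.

Euler's criterion: (27/41) ≡ 27^20 (mod 41).
27^2 ≡ 32 (mod 41)
27^4 ≡ 40 (mod 41)
27^8 ≡ 1 (mod 41)
27^16 ≡ 1 (mod 41)
27^20 = 27^(16+4) ≡ 40 (mod 41).
Result is 40 ≡ −1, so (27/41) = −1.

-1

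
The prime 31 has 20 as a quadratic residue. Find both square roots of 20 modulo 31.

Since 31 ≡ 3 (mod 4), a square root of 20 is 20^((31+1)/4) = 20^8 mod 31.
Repeated squaring: 20^2≡28, 20^4≡9, 20^8≡19 (mod 31).
20^8 = 20^(8) ≡ 19 (mod 31).
Check: 19² = 361 ≡ 20 (mod 31). The two roots are 12 and 19.

12, 19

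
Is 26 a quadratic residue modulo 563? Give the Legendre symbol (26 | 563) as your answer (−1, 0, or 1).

Euler's criterion: (26/563) ≡ 26^281 (mod 563).
26^2 ≡ 113 (mod 563)
26^4 ≡ 383 (mod 563)
26^8 ≡ 309 (mod 563)
26^16 ≡ 334 (mod 563)
26^32 ≡ 82 (mod 563)
26^64 ≡ 531 (mod 563)
26^128 ≡ 461 (mod 563)
26^256 ≡ 270 (mod 563)
26^281 = 26^(256+16+8+1) ≡ 562 (mod 563).
Result is 562 ≡ −1, so (26/563) = −1.

-1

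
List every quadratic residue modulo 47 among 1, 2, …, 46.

Square k = 1,…,23 (k and 47−k give the same square):
1²=1, 2²=4, 3²=9, 4²=16, 5²=25, 6²=36, 7²≡2, 8²≡17, 9²≡34, 10²≡6, 11²≡27, 12²≡3, 13²≡28, 14²≡8, 15²≡37, 16²≡21, 17²≡7, 18²≡42, 19²≡32, 20²≡24, 21²≡18, 22²≡14, 23²≡12 (mod 47).
So the quadratic residues mod 47 are {1, 2, 3, 4, 6, 7, 8, 9, 12, 14, 16, 17, 18, 21, 24, 25, 27, 28, 32, 34, 36, 37, 42}.

1,2,3,4,6,7,8,9,12,14,16,17,18,21,24,25,27,28,32,34,36,37,42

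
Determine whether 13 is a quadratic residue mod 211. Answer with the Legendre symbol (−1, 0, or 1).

1

Euler's criterion: (13/211) ≡ 13^105 (mod 211).
13^2 ≡ 169 (mod 211)
13^4 ≡ 76 (mod 211)
13^8 ≡ 79 (mod 211)
13^16 ≡ 122 (mod 211)
13^32 ≡ 114 (mod 211)
13^64 ≡ 125 (mod 211)
13^105 = 13^(64+32+8+1) ≡ 1 (mod 211).
Result is 1, so (13/211) = 1.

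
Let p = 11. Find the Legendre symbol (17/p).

-1

First reduce: 17 ≡ 6 (mod 11).
Pull out 2: since 11 ≡ 3 (mod 8), (2/11) = -1.
Reciprocity: 3 ≡ 3 and 11 ≡ 3 (mod 4), so (3/11) = −(11/3).
Reduce top mod 3: now compute (2/3).
Pull out 2: since 3 ≡ 3 (mod 8), (2/3) = -1.
Reached (1/3) = 1. Collecting the sign flips along the way, the symbol is -1.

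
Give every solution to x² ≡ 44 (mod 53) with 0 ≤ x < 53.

16, 37

53 ≡ 1 (mod 4), so we find a root by search.
Trying successive values, 16² = 256 ≡ 44 (mod 53). The other root is 53 − 16 = 37.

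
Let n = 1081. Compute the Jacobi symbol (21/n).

-1

Reciprocity: 21 ≡ 1 and 1081 ≡ 1 (mod 4), so (21/1081) = +(1081/21).
Reduce top mod 21: now compute (10/21).
Pull out 2: since 21 ≡ 5 (mod 8), (2/21) = -1.
Reciprocity: 5 ≡ 1 and 21 ≡ 1 (mod 4), so (5/21) = +(21/5).
Reduce top mod 5: now compute (1/5).
Reached (1/5) = 1. Collecting the sign flips along the way, the symbol is -1.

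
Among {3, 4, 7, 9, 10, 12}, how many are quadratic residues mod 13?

(3/13) = +1 → QR.
(4/13) = +1 → QR.
(7/13) = -1 → non-residue.
(9/13) = +1 → QR.
(10/13) = +1 → QR.
(12/13) = +1 → QR.
Total quadratic residues among the 6: 5.

5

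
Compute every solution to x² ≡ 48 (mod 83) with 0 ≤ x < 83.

Since 83 ≡ 3 (mod 4), a square root of 48 is 48^((83+1)/4) = 48^21 mod 83.
Repeated squaring: 48^2≡63, 48^4≡68, 48^8≡59, 48^16≡78 (mod 83).
48^21 = 48^(16+4+1) ≡ 31 (mod 83).
Check: 31² = 961 ≡ 48 (mod 83). The two roots are 31 and 52.

31, 52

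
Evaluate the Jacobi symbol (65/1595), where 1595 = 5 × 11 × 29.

Reciprocity: 65 ≡ 1 and 1595 ≡ 3 (mod 4), so (65/1595) = +(1595/65).
Reduce top mod 65: now compute (35/65).
Reciprocity: 35 ≡ 3 and 65 ≡ 1 (mod 4), so (35/65) = +(65/35).
Reduce top mod 35: now compute (30/35).
Pull out 2: since 35 ≡ 3 (mod 8), (2/35) = -1.
Reciprocity: 15 ≡ 3 and 35 ≡ 3 (mod 4), so (15/35) = −(35/15).
Reduce top mod 15: now compute (5/15).
Reciprocity: 5 ≡ 1 and 15 ≡ 3 (mod 4), so (5/15) = +(15/5).
Reduce top mod 5: now compute (0/5).
Top reduces to 0: gcd > 1, so the symbol is 0.

0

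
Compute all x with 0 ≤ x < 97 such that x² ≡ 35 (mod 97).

36, 61

97 ≡ 1 (mod 4), so we find a root by search.
Trying successive values, 36² = 1296 ≡ 35 (mod 97). The other root is 97 − 36 = 61.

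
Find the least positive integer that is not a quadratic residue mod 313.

5

(2/313) = +1, so 2 is a residue.
(3/313) = +1, so 3 is a residue.
(4/313) = +1, so 4 is a residue.
(5/313) = −1, so 5 is the smallest positive non-residue mod 313.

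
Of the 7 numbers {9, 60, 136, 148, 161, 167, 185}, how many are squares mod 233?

(9/233) = +1 → QR.
(60/233) = +1 → QR.
(136/233) = -1 → non-residue.
(148/233) = +1 → QR.
(161/233) = +1 → QR.
(167/233) = +1 → QR.
(185/233) = -1 → non-residue.
Total quadratic residues among the 7: 5.

5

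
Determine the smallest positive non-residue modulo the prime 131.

(2/131) = −1, so 2 is the smallest positive non-residue mod 131.

2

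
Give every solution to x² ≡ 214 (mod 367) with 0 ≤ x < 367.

89, 278

Since 367 ≡ 3 (mod 4), a square root of 214 is 214^((367+1)/4) = 214^92 mod 367.
Repeated squaring: 214^2≡288, 214^4≡2, 214^8≡4, 214^16≡16, 214^32≡256, 214^64≡210 (mod 367).
214^92 = 214^(64+16+8+4) ≡ 89 (mod 367).
Check: 89² = 7921 ≡ 214 (mod 367). The two roots are 89 and 278.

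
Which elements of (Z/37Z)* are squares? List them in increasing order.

1,3,4,7,9,10,11,12,16,21,25,26,27,28,30,33,34,36

Square k = 1,…,18 (k and 37−k give the same square):
1²=1, 2²=4, 3²=9, 4²=16, 5²=25, 6²=36, 7²≡12, 8²≡27, 9²≡7, 10²≡26, 11²≡10, 12²≡33, 13²≡21, 14²≡11, 15²≡3, 16²≡34, 17²≡30, 18²≡28 (mod 37).
So the quadratic residues mod 37 are {1, 3, 4, 7, 9, 10, 11, 12, 16, 21, 25, 26, 27, 28, 30, 33, 34, 36}.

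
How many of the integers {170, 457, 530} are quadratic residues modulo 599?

2

(170/599) = +1 → QR.
(457/599) = -1 → non-residue.
(530/599) = +1 → QR.
Total quadratic residues among the 3: 2.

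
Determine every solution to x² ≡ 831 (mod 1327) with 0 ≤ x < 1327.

Since 1327 ≡ 3 (mod 4), a square root of 831 is 831^((1327+1)/4) = 831^332 mod 1327.
Repeated squaring: 831^2≡521, 831^4≡733, 831^8≡1181, 831^16≡84, 831^32≡421, 831^64≡750, 831^128≡1179, 831^256≡672 (mod 1327).
831^332 = 831^(256+64+8+4) ≡ 144 (mod 1327).
Check: 144² = 20736 ≡ 831 (mod 1327). The two roots are 144 and 1183.

144, 1183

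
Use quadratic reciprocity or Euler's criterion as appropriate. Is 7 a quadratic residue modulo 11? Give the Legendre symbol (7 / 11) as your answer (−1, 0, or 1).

Euler's criterion: (7/11) ≡ 7^5 (mod 11).
7^2 ≡ 5 (mod 11)
7^4 ≡ 3 (mod 11)
7^5 = 7^(4+1) ≡ 10 (mod 11).
Result is 10 ≡ −1, so (7/11) = −1.

-1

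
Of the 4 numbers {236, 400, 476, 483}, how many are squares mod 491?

(236/491) = -1 → non-residue.
(400/491) = +1 → QR.
(476/491) = -1 → non-residue.
(483/491) = +1 → QR.
Total quadratic residues among the 4: 2.

2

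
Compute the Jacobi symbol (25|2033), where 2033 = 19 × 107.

1

Reciprocity: 25 ≡ 1 and 2033 ≡ 1 (mod 4), so (25/2033) = +(2033/25).
Reduce top mod 25: now compute (8/25).
Pull out 2^3: since 25 ≡ 1 (mod 8), (2/25) = +1, so (2/25)^3 = +1.
Reached (1/25) = 1. Collecting the sign flips along the way, the symbol is +1.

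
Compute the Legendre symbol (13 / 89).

Euler's criterion: (13/89) ≡ 13^44 (mod 89).
13^2 ≡ 80 (mod 89)
13^4 ≡ 81 (mod 89)
13^8 ≡ 64 (mod 89)
13^16 ≡ 2 (mod 89)
13^32 ≡ 4 (mod 89)
13^44 = 13^(32+8+4) ≡ 88 (mod 89).
Result is 88 ≡ −1, so (13/89) = −1.

-1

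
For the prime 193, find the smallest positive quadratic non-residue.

5

(2/193) = +1, so 2 is a residue.
(3/193) = +1, so 3 is a residue.
(4/193) = +1, so 4 is a residue.
(5/193) = −1, so 5 is the smallest positive non-residue mod 193.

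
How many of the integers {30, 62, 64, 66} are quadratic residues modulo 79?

(30/79) = -1 → non-residue.
(62/79) = +1 → QR.
(64/79) = +1 → QR.
(66/79) = -1 → non-residue.
Total quadratic residues among the 4: 2.

2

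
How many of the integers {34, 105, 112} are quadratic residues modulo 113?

(34/113) = -1 → non-residue.
(105/113) = +1 → QR.
(112/113) = +1 → QR.
Total quadratic residues among the 3: 2.

2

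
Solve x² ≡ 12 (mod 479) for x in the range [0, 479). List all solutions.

Since 479 ≡ 3 (mod 4), a square root of 12 is 12^((479+1)/4) = 12^120 mod 479.
Repeated squaring: 12^2≡144, 12^4≡139, 12^8≡161, 12^16≡55, 12^32≡151, 12^64≡288 (mod 479).
12^120 = 12^(64+32+16+8) ≡ 417 (mod 479).
Check: 417² = 173889 ≡ 12 (mod 479). The two roots are 62 and 417.

62, 417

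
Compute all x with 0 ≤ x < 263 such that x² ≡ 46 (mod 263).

109, 154

Since 263 ≡ 3 (mod 4), a square root of 46 is 46^((263+1)/4) = 46^66 mod 263.
Repeated squaring: 46^2≡12, 46^4≡144, 46^8≡222, 46^16≡103, 46^32≡89, 46^64≡31 (mod 263).
46^66 = 46^(64+2) ≡ 109 (mod 263).
Check: 109² = 11881 ≡ 46 (mod 263). The two roots are 109 and 154.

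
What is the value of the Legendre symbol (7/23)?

-1

Euler's criterion: (7/23) ≡ 7^11 (mod 23).
7^2 ≡ 3 (mod 23)
7^4 ≡ 9 (mod 23)
7^8 ≡ 12 (mod 23)
7^11 = 7^(8+2+1) ≡ 22 (mod 23).
Result is 22 ≡ −1, so (7/23) = −1.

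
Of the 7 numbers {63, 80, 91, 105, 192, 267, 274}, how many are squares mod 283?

(63/283) = +1 → QR.
(80/283) = -1 → non-residue.
(91/283) = +1 → QR.
(105/283) = +1 → QR.
(192/283) = -1 → non-residue.
(267/283) = -1 → non-residue.
(274/283) = -1 → non-residue.
Total quadratic residues among the 7: 3.

3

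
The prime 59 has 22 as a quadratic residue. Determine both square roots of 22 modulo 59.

Since 59 ≡ 3 (mod 4), a square root of 22 is 22^((59+1)/4) = 22^15 mod 59.
Repeated squaring: 22^2≡12, 22^4≡26, 22^8≡27 (mod 59).
22^15 = 22^(8+4+2+1) ≡ 9 (mod 59).
Check: 9² = 81 ≡ 22 (mod 59). The two roots are 9 and 50.

9, 50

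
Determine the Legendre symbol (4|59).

Euler's criterion: (4/59) ≡ 4^29 (mod 59).
4^2 ≡ 16 (mod 59)
4^4 ≡ 20 (mod 59)
4^8 ≡ 46 (mod 59)
4^16 ≡ 51 (mod 59)
4^29 = 4^(16+8+4+1) ≡ 1 (mod 59).
Result is 1, so (4/59) = 1.

1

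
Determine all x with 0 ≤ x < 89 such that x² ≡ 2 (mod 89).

25, 64

89 ≡ 1 (mod 4), so we find a root by search.
Trying successive values, 25² = 625 ≡ 2 (mod 89). The other root is 89 − 25 = 64.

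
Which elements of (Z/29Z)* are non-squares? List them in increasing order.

2 3 8 10 11 12 14 15 17 18 19 21 26 27

Square k = 1,…,14 (k and 29−k give the same square):
1²=1, 2²=4, 3²=9, 4²=16, 5²=25, 6²≡7, 7²≡20, 8²≡6, 9²≡23, 10²≡13, 11²≡5, 12²≡28, 13²≡24, 14²≡22 (mod 29).
The residues are {1, 4, 5, 6, 7, 9, 13, 16, 20, 22, 23, 24, 25, 28}; the non-residues are the remaining 14 nonzero classes.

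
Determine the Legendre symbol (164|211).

Euler's criterion: (164/211) ≡ 164^105 (mod 211).
164^2 ≡ 99 (mod 211)
164^4 ≡ 95 (mod 211)
164^8 ≡ 163 (mod 211)
164^16 ≡ 194 (mod 211)
164^32 ≡ 78 (mod 211)
164^64 ≡ 176 (mod 211)
164^105 = 164^(64+32+8+1) ≡ 210 (mod 211).
Result is 210 ≡ −1, so (164/211) = −1.

-1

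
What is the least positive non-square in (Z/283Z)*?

(2/283) = −1, so 2 is the smallest positive non-residue mod 283.

2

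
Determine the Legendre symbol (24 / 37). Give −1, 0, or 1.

Pull out 2^3: since 37 ≡ 5 (mod 8), (2/37) = -1, so (2/37)^3 = -1.
Reciprocity: 3 ≡ 3 and 37 ≡ 1 (mod 4), so (3/37) = +(37/3).
Reduce top mod 3: now compute (1/3).
Reached (1/3) = 1. Collecting the sign flips along the way, the symbol is -1.

-1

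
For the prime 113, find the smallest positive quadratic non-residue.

3

(2/113) = +1, so 2 is a residue.
(3/113) = −1, so 3 is the smallest positive non-residue mod 113.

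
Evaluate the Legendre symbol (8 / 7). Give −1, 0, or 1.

Euler's criterion: (8/7) ≡ 1^3 (mod 7).
1^2 ≡ 1 (mod 7)
1^3 = 1^(2+1) ≡ 1 (mod 7).
Result is 1, so (8/7) = 1.

1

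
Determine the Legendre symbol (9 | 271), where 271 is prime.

Reciprocity: 9 ≡ 1 and 271 ≡ 3 (mod 4), so (9/271) = +(271/9).
Reduce top mod 9: now compute (1/9).
Reached (1/9) = 1. Collecting the sign flips along the way, the symbol is +1.

1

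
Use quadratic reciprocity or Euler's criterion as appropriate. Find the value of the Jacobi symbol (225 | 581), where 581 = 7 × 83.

Reciprocity: 225 ≡ 1 and 581 ≡ 1 (mod 4), so (225/581) = +(581/225).
Reduce top mod 225: now compute (131/225).
Reciprocity: 131 ≡ 3 and 225 ≡ 1 (mod 4), so (131/225) = +(225/131).
Reduce top mod 131: now compute (94/131).
Pull out 2: since 131 ≡ 3 (mod 8), (2/131) = -1.
Reciprocity: 47 ≡ 3 and 131 ≡ 3 (mod 4), so (47/131) = −(131/47).
Reduce top mod 47: now compute (37/47).
Reciprocity: 37 ≡ 1 and 47 ≡ 3 (mod 4), so (37/47) = +(47/37).
Reduce top mod 37: now compute (10/37).
Pull out 2: since 37 ≡ 5 (mod 8), (2/37) = -1.
Reciprocity: 5 ≡ 1 and 37 ≡ 1 (mod 4), so (5/37) = +(37/5).
Reduce top mod 5: now compute (2/5).
Pull out 2: since 5 ≡ 5 (mod 8), (2/5) = -1.
Reached (1/5) = 1. Collecting the sign flips along the way, the symbol is +1.

1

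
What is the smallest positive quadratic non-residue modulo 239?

(2/239) = +1, so 2 is a residue.
(3/239) = +1, so 3 is a residue.
(4/239) = +1, so 4 is a residue.
(5/239) = +1, so 5 is a residue.
(6/239) = +1, so 6 is a residue.
(7/239) = −1, so 7 is the smallest positive non-residue mod 239.

7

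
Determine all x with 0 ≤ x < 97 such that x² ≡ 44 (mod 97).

97 ≡ 1 (mod 4), so we find a root by search.
Trying successive values, 23² = 529 ≡ 44 (mod 97). The other root is 97 − 23 = 74.

23, 74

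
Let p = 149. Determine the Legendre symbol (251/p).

First reduce: 251 ≡ 102 (mod 149).
Pull out 2: since 149 ≡ 5 (mod 8), (2/149) = -1.
Reciprocity: 51 ≡ 3 and 149 ≡ 1 (mod 4), so (51/149) = +(149/51).
Reduce top mod 51: now compute (47/51).
Reciprocity: 47 ≡ 3 and 51 ≡ 3 (mod 4), so (47/51) = −(51/47).
Reduce top mod 47: now compute (4/47).
Pull out 2^2: since 47 ≡ 7 (mod 8), (2/47) = +1, so (2/47)^2 = +1.
Reached (1/47) = 1. Collecting the sign flips along the way, the symbol is +1.

1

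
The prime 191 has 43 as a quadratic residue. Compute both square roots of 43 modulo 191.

59, 132

Since 191 ≡ 3 (mod 4), a square root of 43 is 43^((191+1)/4) = 43^48 mod 191.
Repeated squaring: 43^2≡130, 43^4≡92, 43^8≡60, 43^16≡162, 43^32≡77 (mod 191).
43^48 = 43^(32+16) ≡ 59 (mod 191).
Check: 59² = 3481 ≡ 43 (mod 191). The two roots are 59 and 132.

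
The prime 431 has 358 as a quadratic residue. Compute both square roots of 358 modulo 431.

97, 334

Since 431 ≡ 3 (mod 4), a square root of 358 is 358^((431+1)/4) = 358^108 mod 431.
Repeated squaring: 358^2≡157, 358^4≡82, 358^8≡259, 358^16≡276, 358^32≡320, 358^64≡253 (mod 431).
358^108 = 358^(64+32+8+4) ≡ 97 (mod 431).
Check: 97² = 9409 ≡ 358 (mod 431). The two roots are 97 and 334.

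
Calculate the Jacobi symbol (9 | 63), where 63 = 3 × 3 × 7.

Reciprocity: 9 ≡ 1 and 63 ≡ 3 (mod 4), so (9/63) = +(63/9).
Reduce top mod 9: now compute (0/9).
Top reduces to 0: gcd > 1, so the symbol is 0.

0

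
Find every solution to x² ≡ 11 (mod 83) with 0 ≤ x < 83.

29, 54

Since 83 ≡ 3 (mod 4), a square root of 11 is 11^((83+1)/4) = 11^21 mod 83.
Repeated squaring: 11^2≡38, 11^4≡33, 11^8≡10, 11^16≡17 (mod 83).
11^21 = 11^(16+4+1) ≡ 29 (mod 83).
Check: 29² = 841 ≡ 11 (mod 83). The two roots are 29 and 54.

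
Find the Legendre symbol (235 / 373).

1

Reciprocity: 235 ≡ 3 and 373 ≡ 1 (mod 4), so (235/373) = +(373/235).
Reduce top mod 235: now compute (138/235).
Pull out 2: since 235 ≡ 3 (mod 8), (2/235) = -1.
Reciprocity: 69 ≡ 1 and 235 ≡ 3 (mod 4), so (69/235) = +(235/69).
Reduce top mod 69: now compute (28/69).
Pull out 2^2: since 69 ≡ 5 (mod 8), (2/69) = -1, so (2/69)^2 = +1.
Reciprocity: 7 ≡ 3 and 69 ≡ 1 (mod 4), so (7/69) = +(69/7).
Reduce top mod 7: now compute (6/7).
Pull out 2: since 7 ≡ 7 (mod 8), (2/7) = +1.
Reciprocity: 3 ≡ 3 and 7 ≡ 3 (mod 4), so (3/7) = −(7/3).
Reduce top mod 3: now compute (1/3).
Reached (1/3) = 1. Collecting the sign flips along the way, the symbol is +1.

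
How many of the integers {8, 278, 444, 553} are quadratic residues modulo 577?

2

(8/577) = +1 → QR.
(278/577) = -1 → non-residue.
(444/577) = -1 → non-residue.
(553/577) = +1 → QR.
Total quadratic residues among the 4: 2.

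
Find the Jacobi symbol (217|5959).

Reciprocity: 217 ≡ 1 and 5959 ≡ 3 (mod 4), so (217/5959) = +(5959/217).
Reduce top mod 217: now compute (100/217).
Pull out 2^2: since 217 ≡ 1 (mod 8), (2/217) = +1, so (2/217)^2 = +1.
Reciprocity: 25 ≡ 1 and 217 ≡ 1 (mod 4), so (25/217) = +(217/25).
Reduce top mod 25: now compute (17/25).
Reciprocity: 17 ≡ 1 and 25 ≡ 1 (mod 4), so (17/25) = +(25/17).
Reduce top mod 17: now compute (8/17).
Pull out 2^3: since 17 ≡ 1 (mod 8), (2/17) = +1, so (2/17)^3 = +1.
Reached (1/17) = 1. Collecting the sign flips along the way, the symbol is +1.

1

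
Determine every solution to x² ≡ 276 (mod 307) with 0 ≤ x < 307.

Since 307 ≡ 3 (mod 4), a square root of 276 is 276^((307+1)/4) = 276^77 mod 307.
Repeated squaring: 276^2≡40, 276^4≡65, 276^8≡234, 276^16≡110, 276^32≡127, 276^64≡165 (mod 307).
276^77 = 276^(64+8+4+1) ≡ 176 (mod 307).
Check: 176² = 30976 ≡ 276 (mod 307). The two roots are 131 and 176.

131, 176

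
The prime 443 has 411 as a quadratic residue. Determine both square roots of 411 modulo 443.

84, 359

Since 443 ≡ 3 (mod 4), a square root of 411 is 411^((443+1)/4) = 411^111 mod 443.
Repeated squaring: 411^2≡138, 411^4≡438, 411^8≡25, 411^16≡182, 411^32≡342, 411^64≡12 (mod 443).
411^111 = 411^(64+32+8+4+2+1) ≡ 359 (mod 443).
Check: 359² = 128881 ≡ 411 (mod 443). The two roots are 84 and 359.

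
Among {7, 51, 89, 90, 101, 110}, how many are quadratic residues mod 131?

3

(7/131) = +1 → QR.
(51/131) = -1 → non-residue.
(89/131) = +1 → QR.
(90/131) = -1 → non-residue.
(101/131) = +1 → QR.
(110/131) = -1 → non-residue.
Total quadratic residues among the 6: 3.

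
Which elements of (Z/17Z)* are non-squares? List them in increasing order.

3 5 6 7 10 11 12 14

Square k = 1,…,8 (k and 17−k give the same square):
1²=1, 2²=4, 3²=9, 4²=16, 5²≡8, 6²≡2, 7²≡15, 8²≡13 (mod 17).
The residues are {1, 2, 4, 8, 9, 13, 15, 16}; the non-residues are the remaining 8 nonzero classes.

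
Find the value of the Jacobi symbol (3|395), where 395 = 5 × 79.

Reciprocity: 3 ≡ 3 and 395 ≡ 3 (mod 4), so (3/395) = −(395/3).
Reduce top mod 3: now compute (2/3).
Pull out 2: since 3 ≡ 3 (mod 8), (2/3) = -1.
Reached (1/3) = 1. Collecting the sign flips along the way, the symbol is +1.

1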